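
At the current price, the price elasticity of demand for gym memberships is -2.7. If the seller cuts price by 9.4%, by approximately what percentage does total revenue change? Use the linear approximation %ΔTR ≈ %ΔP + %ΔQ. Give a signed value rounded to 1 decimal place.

%ΔQ ≈ Ed × %ΔP = (-2.7) × (-9.4%) = +25.3800%
%ΔTR ≈ %ΔP + %ΔQ = (-9.4%) + (+25.3800%) = +15.9800%

+16.0%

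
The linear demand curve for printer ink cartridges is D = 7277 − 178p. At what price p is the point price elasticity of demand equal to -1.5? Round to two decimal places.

Ed = −178p/(7277 − 178p). Set this equal to -1.5:
178p = 1.5·(7277 − 178p) ⇒ 178p(1 + 1.5) = 1.5·7277
p = 1.5·7277 / (178·2.5) = 24.5292…

24.53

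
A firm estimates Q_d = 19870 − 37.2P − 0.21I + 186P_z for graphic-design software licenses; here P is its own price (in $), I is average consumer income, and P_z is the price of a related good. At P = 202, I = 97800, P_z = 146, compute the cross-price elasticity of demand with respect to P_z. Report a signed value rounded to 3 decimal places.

1.431

At the given values, Q_d = 19870 − 37.2(202) − 0.21(97800) + 186(146) = 18973.6.
∂Q_d/∂P_z = 186.
E = (186) × (146/18973.6) = 1.43125…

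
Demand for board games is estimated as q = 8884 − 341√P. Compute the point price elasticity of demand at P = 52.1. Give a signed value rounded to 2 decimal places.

dq/dP = −341/(2√P) = -23.6214. At P = 52.1, q = 6422.65.
Ed = (dq/dP)·(P/q) = (-23.6214) × (52.1/6422.65) = -0.1916…

-0.19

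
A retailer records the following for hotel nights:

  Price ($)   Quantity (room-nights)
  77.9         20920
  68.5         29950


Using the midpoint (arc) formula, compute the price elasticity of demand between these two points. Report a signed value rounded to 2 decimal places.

-2.76

%ΔQ = (29950 − 20920) / [(20920 + 29950)/2] = 9030/25435 = 0.355022…
%ΔP = (68.5 − 77.9) / [(77.9 + 68.5)/2] = -9.4/73.2 = -0.128415…
Arc Ed = %ΔQ / %ΔP = (9030/25435) / (-9.4/73.2) = -2.7646…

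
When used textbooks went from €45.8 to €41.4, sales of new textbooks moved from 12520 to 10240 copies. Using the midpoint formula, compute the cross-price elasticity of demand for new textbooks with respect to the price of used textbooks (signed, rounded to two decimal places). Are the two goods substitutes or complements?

%ΔQ_{new textbooks} = (10240 − 12520)/avg = -2280/11380 = -0.200351…
%ΔP_{used textbooks} = (41.4 − 45.8)/avg = -4.4/43.6 = -0.100917…
E_cross = (-2280/11380) / (-4.4/43.6) = 1.9853…
E_cross > 0 ⇒ the goods are substitutes.

1.99; substitutes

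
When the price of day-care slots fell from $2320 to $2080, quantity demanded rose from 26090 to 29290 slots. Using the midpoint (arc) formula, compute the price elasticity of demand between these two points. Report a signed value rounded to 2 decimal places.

%ΔQ = (29290 − 26090) / [(26090 + 29290)/2] = 3200/27690 = 0.115565…
%ΔP = (2080 − 2320) / [(2320 + 2080)/2] = -240/2200 = -0.109090…
Arc Ed = %ΔQ / %ΔP = (3200/27690) / (-240/2200) = -1.0593…

-1.06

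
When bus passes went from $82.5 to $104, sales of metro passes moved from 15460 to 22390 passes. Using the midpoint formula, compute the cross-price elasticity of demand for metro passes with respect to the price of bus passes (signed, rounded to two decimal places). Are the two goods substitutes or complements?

%ΔQ_{metro passes} = (22390 − 15460)/avg = 6930/18925 = 0.366182…
%ΔP_{bus passes} = (104 − 82.5)/avg = 21.5/93.25 = 0.230563…
E_cross = (6930/18925) / (21.5/93.25) = 1.5882…
E_cross > 0 ⇒ the goods are substitutes.

1.59; substitutes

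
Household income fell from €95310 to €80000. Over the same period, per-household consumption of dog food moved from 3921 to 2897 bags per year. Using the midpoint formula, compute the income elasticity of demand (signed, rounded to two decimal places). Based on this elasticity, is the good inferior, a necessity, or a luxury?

%ΔQ = (2897 − 3921)/[( 3921 + 2897)/2] = -1024/3409 = -0.300381…
%ΔIncome = (80000 − 95310)/[( 95310 + 80000)/2] = -15310/87655 = -0.174662…
E_income = (-1024/3409) / (-15310/87655) = 1.7197…
E_income > 1 ⇒ normal good, luxury.

1.72; luxury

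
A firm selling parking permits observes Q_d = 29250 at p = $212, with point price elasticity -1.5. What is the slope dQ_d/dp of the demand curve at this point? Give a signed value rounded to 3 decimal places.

-206.958

Ed = (dQ_d/dp)·(p/Q_d) ⇒ dQ_d/dp = Ed·Q_d/p = (-1.5)·29250/212 = -206.95754…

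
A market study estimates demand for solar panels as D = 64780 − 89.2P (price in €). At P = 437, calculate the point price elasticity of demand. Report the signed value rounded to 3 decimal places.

dD/dP = −89.2. At P = 437, D = 64780 − 89.2(437) = 25799.6.
Ed = (dD/dP)·(P/D) = −89.2 × (437/25799.6) = -1.51089…

-1.511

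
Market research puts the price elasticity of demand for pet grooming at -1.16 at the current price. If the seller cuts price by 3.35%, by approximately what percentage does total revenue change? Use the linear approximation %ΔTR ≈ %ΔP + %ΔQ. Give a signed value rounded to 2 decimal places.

%ΔQ ≈ Ed × %ΔP = (-1.16) × (-3.35%) = +3.8860%
%ΔTR ≈ %ΔP + %ΔQ = (-3.35%) + (+3.8860%) = +0.5360%

+0.54%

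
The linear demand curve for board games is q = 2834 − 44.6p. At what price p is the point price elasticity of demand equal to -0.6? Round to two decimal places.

23.83

Ed = −44.6p/(2834 − 44.6p). Set this equal to -0.6:
44.6p = 0.6·(2834 − 44.6p) ⇒ 44.6p(1 + 0.6) = 0.6·2834
p = 0.6·2834 / (44.6·1.6) = 23.8284…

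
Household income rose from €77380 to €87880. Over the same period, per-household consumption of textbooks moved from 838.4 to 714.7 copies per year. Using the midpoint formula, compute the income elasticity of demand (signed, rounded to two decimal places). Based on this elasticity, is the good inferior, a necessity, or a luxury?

%ΔQ = (714.7 − 838.4)/[( 838.4 + 714.7)/2] = -123.7/776.55 = -0.159294…
%ΔIncome = (87880 − 77380)/[( 77380 + 87880)/2] = 10500/82630 = 0.127072…
E_income = (-123.7/776.55) / (10500/82630) = -1.2535…
E_income < 0 ⇒ inferior good.

-1.25; inferior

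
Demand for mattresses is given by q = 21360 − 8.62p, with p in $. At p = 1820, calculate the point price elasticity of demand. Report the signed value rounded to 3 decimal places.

dq/dp = −8.62. At p = 1820, q = 21360 − 8.62(1820) = 5671.6.
Ed = (dq/dp)·(p/q) = −8.62 × (1820/5671.6) = -2.76613…

-2.766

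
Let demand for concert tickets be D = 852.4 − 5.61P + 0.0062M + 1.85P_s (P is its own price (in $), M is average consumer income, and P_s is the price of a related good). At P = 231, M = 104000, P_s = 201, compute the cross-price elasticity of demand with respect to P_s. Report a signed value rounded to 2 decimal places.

At the given values, D = 852.4 − 5.61(231) + 0.0062(104000) + 1.85(201) = 573.14.
∂D/∂P_s = 1.85.
E = (1.85) × (201/573.14) = 0.6487…

0.65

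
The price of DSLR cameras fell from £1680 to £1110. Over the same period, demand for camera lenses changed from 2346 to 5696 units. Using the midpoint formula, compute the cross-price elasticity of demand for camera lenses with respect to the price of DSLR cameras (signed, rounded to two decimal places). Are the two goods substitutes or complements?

%ΔQ_{camera lenses} = (5696 − 2346)/avg = 3350/4021 = 0.833126…
%ΔP_{DSLR cameras} = (1110 − 1680)/avg = -570/1395 = -0.408602…
E_cross = (3350/4021) / (-570/1395) = -2.0389…
E_cross < 0 ⇒ the goods are complements.

-2.04; complements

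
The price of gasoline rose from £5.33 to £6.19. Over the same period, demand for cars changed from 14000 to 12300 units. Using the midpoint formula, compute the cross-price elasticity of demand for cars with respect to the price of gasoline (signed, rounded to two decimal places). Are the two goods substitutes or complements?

-0.87; complements

%ΔQ_{cars} = (12300 − 14000)/avg = -1700/13150 = -0.129277…
%ΔP_{gasoline} = (6.19 − 5.33)/avg = 0.86/5.76 = 0.149305…
E_cross = (-1700/13150) / (0.86/5.76) = -0.8658…
E_cross < 0 ⇒ the goods are complements.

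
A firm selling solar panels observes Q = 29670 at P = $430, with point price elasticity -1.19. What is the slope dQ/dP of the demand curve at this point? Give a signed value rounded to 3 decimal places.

-82.110

Ed = (dQ/dP)·(P/Q) ⇒ dQ/dP = Ed·Q/P = (-1.19)·29670/430 = -82.11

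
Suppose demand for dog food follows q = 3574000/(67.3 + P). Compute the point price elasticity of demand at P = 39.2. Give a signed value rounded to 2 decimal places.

dq/dP = −3574000/(67.3 + P)² = -315.105. At P = 39.2, q = 33558.7.
Ed = (dq/dP)·(P/q) = (-315.105) × (39.2/33558.7) = -0.3680…

-0.37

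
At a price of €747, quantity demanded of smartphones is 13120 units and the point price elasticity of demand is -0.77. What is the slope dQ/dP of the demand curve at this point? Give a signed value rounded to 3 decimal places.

-13.524

Ed = (dQ/dP)·(P/Q) ⇒ dQ/dP = Ed·Q/P = (-0.77)·13120/747 = -13.52396…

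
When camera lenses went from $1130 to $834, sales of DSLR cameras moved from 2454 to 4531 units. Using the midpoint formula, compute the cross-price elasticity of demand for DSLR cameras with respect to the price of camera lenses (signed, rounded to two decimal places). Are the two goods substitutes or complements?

-1.97; complements

%ΔQ_{DSLR cameras} = (4531 − 2454)/avg = 2077/3492.5 = 0.594702…
%ΔP_{camera lenses} = (834 − 1130)/avg = -296/982 = -0.301425…
E_cross = (2077/3492.5) / (-296/982) = -1.9729…
E_cross < 0 ⇒ the goods are complements.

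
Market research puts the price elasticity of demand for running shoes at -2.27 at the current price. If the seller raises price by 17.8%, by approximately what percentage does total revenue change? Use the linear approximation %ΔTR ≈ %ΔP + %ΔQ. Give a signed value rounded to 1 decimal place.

%ΔQ ≈ Ed × %ΔP = (-2.27) × (+17.8%) = -40.4060%
%ΔTR ≈ %ΔP + %ΔQ = (+17.8%) + (-40.4060%) = -22.6060%

-22.6%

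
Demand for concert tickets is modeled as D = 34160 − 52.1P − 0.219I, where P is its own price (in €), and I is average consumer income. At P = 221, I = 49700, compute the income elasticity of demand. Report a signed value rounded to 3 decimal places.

At the given values, D = 34160 − 52.1(221) − 0.219(49700) = 11761.6.
∂D/∂I = -0.219.
E = (-0.219) × (49700/11761.6) = -0.92540…

-0.925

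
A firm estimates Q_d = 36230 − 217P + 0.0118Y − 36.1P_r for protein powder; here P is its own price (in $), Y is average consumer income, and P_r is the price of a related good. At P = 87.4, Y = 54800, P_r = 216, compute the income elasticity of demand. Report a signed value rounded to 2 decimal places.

0.06

At the given values, Q_d = 36230 − 217(87.4) + 0.0118(54800) − 36.1(216) = 10113.24.
∂Q_d/∂Y = 0.0118.
E = (0.0118) × (54800/10113.24) = 0.0639…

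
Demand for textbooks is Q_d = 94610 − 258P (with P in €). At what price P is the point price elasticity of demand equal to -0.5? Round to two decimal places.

Ed = −258P/(94610 − 258P). Set this equal to -0.5:
258P = 0.5·(94610 − 258P) ⇒ 258P(1 + 0.5) = 0.5·94610
P = 0.5·94610 / (258·1.5) = 122.2351…

122.24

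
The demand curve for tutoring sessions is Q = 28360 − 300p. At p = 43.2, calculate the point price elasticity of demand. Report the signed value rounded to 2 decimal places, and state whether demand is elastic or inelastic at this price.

-0.84; inelastic

dQ/dp = −300. At p = 43.2, Q = 28360 − 300(43.2) = 15400.
Ed = (dQ/dp)·(p/Q) = −300 × (43.2/15400) = -0.8415…
|Ed| = 0.84 < 1, so demand is inelastic.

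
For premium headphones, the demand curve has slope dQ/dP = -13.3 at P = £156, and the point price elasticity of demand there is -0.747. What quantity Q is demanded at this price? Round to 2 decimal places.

2777.51

Ed = (dQ/dP)·(P/Q) ⇒ Q = (dQ/dP)·P/Ed = (-13.3)·156/(-0.747) = 2777.5100…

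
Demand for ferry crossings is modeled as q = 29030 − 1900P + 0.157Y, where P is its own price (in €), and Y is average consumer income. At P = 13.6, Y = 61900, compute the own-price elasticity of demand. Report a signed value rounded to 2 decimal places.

-2.00

At the given values, q = 29030 − 1900(13.6) + 0.157(61900) = 12908.3.
∂q/∂P = −1900.
E = (-1900) × (13.6/12908.3) = -2.0018…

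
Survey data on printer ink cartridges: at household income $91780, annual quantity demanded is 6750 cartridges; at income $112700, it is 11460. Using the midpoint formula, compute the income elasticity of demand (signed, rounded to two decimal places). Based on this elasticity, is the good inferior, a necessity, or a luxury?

%ΔQ = (11460 − 6750)/[( 6750 + 11460)/2] = 4710/9105 = 0.517298…
%ΔIncome = (112700 − 91780)/[( 91780 + 112700)/2] = 20920/102240 = 0.204616…
E_income = (4710/9105) / (20920/102240) = 2.5281…
E_income > 1 ⇒ normal good, luxury.

2.53; luxury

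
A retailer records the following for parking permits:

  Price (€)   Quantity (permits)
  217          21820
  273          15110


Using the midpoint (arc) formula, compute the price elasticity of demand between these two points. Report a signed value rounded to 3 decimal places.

-1.590

%ΔQ = (15110 − 21820) / [(21820 + 15110)/2] = -6710/18465 = -0.363390…
%ΔP = (273 − 217) / [(217 + 273)/2] = 56/245 = 0.228571…
Arc Ed = %ΔQ / %ΔP = (-6710/18465) / (56/245) = -1.58983…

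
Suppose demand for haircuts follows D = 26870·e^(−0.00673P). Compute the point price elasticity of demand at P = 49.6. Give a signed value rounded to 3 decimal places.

-0.334

dD/dP = −0.00673·D = -129.513. At P = 49.6, D = 19244.1.
Ed = (dD/dP)·(P/D) = (-129.513) × (49.6/19244.1) = -0.33380…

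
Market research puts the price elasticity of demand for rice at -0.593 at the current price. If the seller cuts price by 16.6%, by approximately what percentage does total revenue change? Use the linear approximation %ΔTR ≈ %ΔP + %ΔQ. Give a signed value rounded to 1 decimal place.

-6.8%

%ΔQ ≈ Ed × %ΔP = (-0.593) × (-16.6%) = +9.8438%
%ΔTR ≈ %ΔP + %ΔQ = (-16.6%) + (+9.8438%) = -6.7562%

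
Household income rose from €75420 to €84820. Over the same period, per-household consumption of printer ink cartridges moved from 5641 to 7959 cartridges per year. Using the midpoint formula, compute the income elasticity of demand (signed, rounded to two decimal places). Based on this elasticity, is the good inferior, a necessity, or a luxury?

2.91; luxury

%ΔQ = (7959 − 5641)/[( 5641 + 7959)/2] = 2318/6800 = 0.340882…
%ΔIncome = (84820 − 75420)/[( 75420 + 84820)/2] = 9400/80120 = 0.117324…
E_income = (2318/6800) / (9400/80120) = 2.9054…
E_income > 1 ⇒ normal good, luxury.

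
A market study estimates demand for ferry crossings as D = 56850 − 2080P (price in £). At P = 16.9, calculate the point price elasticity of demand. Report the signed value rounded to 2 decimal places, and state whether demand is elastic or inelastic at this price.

-1.62; elastic

dD/dP = −2080. At P = 16.9, D = 56850 − 2080(16.9) = 21698.
Ed = (dD/dP)·(P/D) = −2080 × (16.9/21698) = -1.6200…
|Ed| = 1.62 > 1, so demand is elastic.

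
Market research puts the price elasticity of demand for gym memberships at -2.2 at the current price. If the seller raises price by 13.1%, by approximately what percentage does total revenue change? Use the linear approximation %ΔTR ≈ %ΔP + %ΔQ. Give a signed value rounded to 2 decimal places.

%ΔQ ≈ Ed × %ΔP = (-2.2) × (+13.1%) = -28.8200%
%ΔTR ≈ %ΔP + %ΔQ = (+13.1%) + (-28.8200%) = -15.7200%

-15.72%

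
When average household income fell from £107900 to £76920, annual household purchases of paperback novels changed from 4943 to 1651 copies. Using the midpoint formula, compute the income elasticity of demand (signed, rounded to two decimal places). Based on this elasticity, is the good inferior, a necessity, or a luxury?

%ΔQ = (1651 − 4943)/[( 4943 + 1651)/2] = -3292/3297 = -0.998483…
%ΔIncome = (76920 − 107900)/[( 107900 + 76920)/2] = -30980/92410 = -0.335245…
E_income = (-3292/3297) / (-30980/92410) = 2.9783…
E_income > 1 ⇒ normal good, luxury.

2.98; luxury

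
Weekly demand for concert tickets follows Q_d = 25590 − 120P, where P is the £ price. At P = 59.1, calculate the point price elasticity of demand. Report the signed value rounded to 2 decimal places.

dQ_d/dP = −120. At P = 59.1, Q_d = 25590 − 120(59.1) = 18498.
Ed = (dQ_d/dP)·(P/Q_d) = −120 × (59.1/18498) = -0.3833…

-0.38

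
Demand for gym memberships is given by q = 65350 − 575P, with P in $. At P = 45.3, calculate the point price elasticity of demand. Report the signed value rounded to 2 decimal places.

-0.66

dq/dP = −575. At P = 45.3, q = 65350 − 575(45.3) = 39302.5.
Ed = (dq/dP)·(P/q) = −575 × (45.3/39302.5) = -0.6627…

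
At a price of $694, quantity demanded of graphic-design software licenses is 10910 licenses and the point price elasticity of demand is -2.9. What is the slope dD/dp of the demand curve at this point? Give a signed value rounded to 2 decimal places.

Ed = (dD/dp)·(p/D) ⇒ dD/dp = Ed·D/p = (-2.9)·10910/694 = -45.5893…

-45.59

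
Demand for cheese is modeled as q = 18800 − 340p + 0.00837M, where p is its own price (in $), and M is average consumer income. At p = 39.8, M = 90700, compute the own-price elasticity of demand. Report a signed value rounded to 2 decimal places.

-2.25

At the given values, q = 18800 − 340(39.8) + 0.00837(90700) = 6027.159.
∂q/∂p = −340.
E = (-340) × (39.8/6027.159) = -2.2451…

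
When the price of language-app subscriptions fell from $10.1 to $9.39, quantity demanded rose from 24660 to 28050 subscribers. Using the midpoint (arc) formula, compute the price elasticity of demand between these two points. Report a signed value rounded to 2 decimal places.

-1.77

%ΔQ = (28050 − 24660) / [(24660 + 28050)/2] = 3390/26355 = 0.128628…
%ΔP = (9.39 − 10.1) / [(10.1 + 9.39)/2] = -0.71/9.745 = -0.072857…
Arc Ed = %ΔQ / %ΔP = (3390/26355) / (-0.71/9.745) = -1.7654…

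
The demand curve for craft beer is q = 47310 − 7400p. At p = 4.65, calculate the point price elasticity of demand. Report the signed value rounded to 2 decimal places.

-2.67

dq/dp = −7400. At p = 4.65, q = 47310 − 7400(4.65) = 12900.
Ed = (dq/dp)·(p/q) = −7400 × (4.65/12900) = -2.6674…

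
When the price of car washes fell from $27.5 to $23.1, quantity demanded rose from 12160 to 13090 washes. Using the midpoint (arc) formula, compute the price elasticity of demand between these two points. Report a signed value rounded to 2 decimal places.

-0.42

%ΔQ = (13090 − 12160) / [(12160 + 13090)/2] = 930/12625 = 0.073663…
%ΔP = (23.1 − 27.5) / [(27.5 + 23.1)/2] = -4.4/25.3 = -0.173913…
Arc Ed = %ΔQ / %ΔP = (930/12625) / (-4.4/25.3) = -0.4235…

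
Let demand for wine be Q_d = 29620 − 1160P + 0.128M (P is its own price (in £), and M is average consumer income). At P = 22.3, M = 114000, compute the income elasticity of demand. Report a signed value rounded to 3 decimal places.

0.795

At the given values, Q_d = 29620 − 1160(22.3) + 0.128(114000) = 18344.
∂Q_d/∂M = 0.128.
E = (0.128) × (114000/18344) = 0.79546…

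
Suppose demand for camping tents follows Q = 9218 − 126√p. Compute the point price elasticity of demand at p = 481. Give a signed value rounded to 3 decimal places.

-0.214

dQ/dp = −126/(2√p) = -2.87255. At p = 481, Q = 6454.6.
Ed = (dQ/dp)·(p/Q) = (-2.87255) × (481/6454.6) = -0.21406…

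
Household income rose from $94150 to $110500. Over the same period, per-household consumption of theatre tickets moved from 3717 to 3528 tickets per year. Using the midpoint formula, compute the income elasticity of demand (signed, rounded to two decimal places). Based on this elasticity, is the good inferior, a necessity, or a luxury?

%ΔQ = (3528 − 3717)/[( 3717 + 3528)/2] = -189/3622.5 = -0.052173…
%ΔIncome = (110500 − 94150)/[( 94150 + 110500)/2] = 16350/102325 = 0.159784…
E_income = (-189/3622.5) / (16350/102325) = -0.3265…
E_income < 0 ⇒ inferior good.

-0.33; inferior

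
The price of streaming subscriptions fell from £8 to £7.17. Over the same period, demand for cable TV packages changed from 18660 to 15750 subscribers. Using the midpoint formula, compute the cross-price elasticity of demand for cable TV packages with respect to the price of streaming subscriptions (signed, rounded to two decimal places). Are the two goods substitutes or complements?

%ΔQ_{cable TV packages} = (15750 − 18660)/avg = -2910/17205 = -0.169136…
%ΔP_{streaming subscriptions} = (7.17 − 8)/avg = -0.83/7.585 = -0.109426…
E_cross = (-2910/17205) / (-0.83/7.585) = 1.5456…
E_cross > 0 ⇒ the goods are substitutes.

1.55; substitutes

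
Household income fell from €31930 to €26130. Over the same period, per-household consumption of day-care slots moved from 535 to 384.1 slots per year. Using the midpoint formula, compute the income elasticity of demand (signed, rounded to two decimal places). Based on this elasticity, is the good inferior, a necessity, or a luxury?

%ΔQ = (384.1 − 535)/[( 535 + 384.1)/2] = -150.9/459.55 = -0.328364…
%ΔIncome = (26130 − 31930)/[( 31930 + 26130)/2] = -5800/29030 = -0.199793…
E_income = (-150.9/459.55) / (-5800/29030) = 1.6435…
E_income > 1 ⇒ normal good, luxury.

1.64; luxury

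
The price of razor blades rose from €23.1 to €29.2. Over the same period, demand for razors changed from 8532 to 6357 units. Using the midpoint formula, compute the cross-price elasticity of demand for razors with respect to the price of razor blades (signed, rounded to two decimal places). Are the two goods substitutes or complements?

%ΔQ_{razors} = (6357 − 8532)/avg = -2175/7444.5 = -0.292161…
%ΔP_{razor blades} = (29.2 − 23.1)/avg = 6.1/26.15 = 0.233269…
E_cross = (-2175/7444.5) / (6.1/26.15) = -1.2524…
E_cross < 0 ⇒ the goods are complements.

-1.25; complements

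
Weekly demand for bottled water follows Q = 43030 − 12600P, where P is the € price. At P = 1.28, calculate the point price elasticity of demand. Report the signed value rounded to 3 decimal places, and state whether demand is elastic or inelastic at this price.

dQ/dP = −12600. At P = 1.28, Q = 43030 − 12600(1.28) = 26902.
Ed = (dQ/dP)·(P/Q) = −12600 × (1.28/26902) = -0.59950…
|Ed| = 0.600 < 1, so demand is inelastic.

-0.600; inelastic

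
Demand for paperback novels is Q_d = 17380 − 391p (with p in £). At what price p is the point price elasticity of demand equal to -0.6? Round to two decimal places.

16.67

Ed = −391p/(17380 − 391p). Set this equal to -0.6:
391p = 0.6·(17380 − 391p) ⇒ 391p(1 + 0.6) = 0.6·17380
p = 0.6·17380 / (391·1.6) = 16.6687…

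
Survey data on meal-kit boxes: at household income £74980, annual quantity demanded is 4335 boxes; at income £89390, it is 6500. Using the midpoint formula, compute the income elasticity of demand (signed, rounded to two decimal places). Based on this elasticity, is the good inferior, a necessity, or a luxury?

%ΔQ = (6500 − 4335)/[( 4335 + 6500)/2] = 2165/5417.5 = 0.399630…
%ΔIncome = (89390 − 74980)/[( 74980 + 89390)/2] = 14410/82185 = 0.175336…
E_income = (2165/5417.5) / (14410/82185) = 2.2792…
E_income > 1 ⇒ normal good, luxury.

2.28; luxury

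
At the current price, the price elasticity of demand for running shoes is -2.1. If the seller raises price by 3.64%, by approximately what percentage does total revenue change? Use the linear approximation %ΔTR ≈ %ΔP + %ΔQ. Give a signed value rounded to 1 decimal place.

-4.0%

%ΔQ ≈ Ed × %ΔP = (-2.1) × (+3.64%) = -7.6440%
%ΔTR ≈ %ΔP + %ΔQ = (+3.64%) + (-7.6440%) = -4.0040%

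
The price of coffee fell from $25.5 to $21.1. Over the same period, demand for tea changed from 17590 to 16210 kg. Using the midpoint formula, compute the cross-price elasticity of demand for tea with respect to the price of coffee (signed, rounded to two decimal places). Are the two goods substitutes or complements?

%ΔQ_{tea} = (16210 − 17590)/avg = -1380/16900 = -0.081656…
%ΔP_{coffee} = (21.1 − 25.5)/avg = -4.4/23.3 = -0.188841…
E_cross = (-1380/16900) / (-4.4/23.3) = 0.4324…
E_cross > 0 ⇒ the goods are substitutes.

0.43; substitutes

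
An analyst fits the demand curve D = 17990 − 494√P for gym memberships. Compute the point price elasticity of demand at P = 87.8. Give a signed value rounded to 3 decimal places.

-0.173

dD/dP = −494/(2√P) = -26.3603. At P = 87.8, D = 13361.1.
Ed = (dD/dP)·(P/D) = (-26.3603) × (87.8/13361.1) = -0.17322…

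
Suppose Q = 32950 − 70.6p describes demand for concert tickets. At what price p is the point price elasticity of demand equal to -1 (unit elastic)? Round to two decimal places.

Ed = −70.6p/(32950 − 70.6p). Set this equal to -1:
70.6p = 1·(32950 − 70.6p) ⇒ 70.6p(1 + 1) = 1·32950
p = 1·32950 / (70.6·2) = 233.3569…

233.36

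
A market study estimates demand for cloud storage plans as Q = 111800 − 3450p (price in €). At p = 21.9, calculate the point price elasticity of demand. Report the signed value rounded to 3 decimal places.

-2.085

dQ/dp = −3450. At p = 21.9, Q = 111800 − 3450(21.9) = 36245.
Ed = (dQ/dp)·(p/Q) = −3450 × (21.9/36245) = -2.08456…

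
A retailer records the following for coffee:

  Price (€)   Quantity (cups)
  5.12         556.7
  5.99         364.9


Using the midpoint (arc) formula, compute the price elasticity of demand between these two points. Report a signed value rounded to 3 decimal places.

-2.658

%ΔQ = (364.9 − 556.7) / [(556.7 + 364.9)/2] = -191.8/460.8 = -0.416232…
%ΔP = (5.99 − 5.12) / [(5.12 + 5.99)/2] = 0.87/5.555 = 0.156615…
Arc Ed = %ΔQ / %ΔP = (-191.8/460.8) / (0.87/5.555) = -2.65766…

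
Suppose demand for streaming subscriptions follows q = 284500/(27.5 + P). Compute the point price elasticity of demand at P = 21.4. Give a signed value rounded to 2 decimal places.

-0.44

dq/dP = −284500/(27.5 + P)² = -118.977. At P = 21.4, q = 5818.
Ed = (dq/dP)·(P/q) = (-118.977) × (21.4/5818) = -0.4376…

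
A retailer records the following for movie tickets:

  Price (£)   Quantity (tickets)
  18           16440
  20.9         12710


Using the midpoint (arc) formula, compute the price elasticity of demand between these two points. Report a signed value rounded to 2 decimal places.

-1.72

%ΔQ = (12710 − 16440) / [(16440 + 12710)/2] = -3730/14575 = -0.255917…
%ΔP = (20.9 − 18) / [(18 + 20.9)/2] = 2.9/19.45 = 0.149100…
Arc Ed = %ΔQ / %ΔP = (-3730/14575) / (2.9/19.45) = -1.7164…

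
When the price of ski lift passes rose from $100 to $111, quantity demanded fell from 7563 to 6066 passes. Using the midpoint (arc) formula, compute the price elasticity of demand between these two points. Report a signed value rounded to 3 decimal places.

%ΔQ = (6066 − 7563) / [(7563 + 6066)/2] = -1497/6814.5 = -0.219678…
%ΔP = (111 − 100) / [(100 + 111)/2] = 11/105.5 = 0.104265…
Arc Ed = %ΔQ / %ΔP = (-1497/6814.5) / (11/105.5) = -2.10691…

-2.107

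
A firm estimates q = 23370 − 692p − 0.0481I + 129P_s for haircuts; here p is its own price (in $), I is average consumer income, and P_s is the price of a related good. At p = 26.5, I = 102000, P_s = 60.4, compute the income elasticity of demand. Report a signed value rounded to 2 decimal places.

At the given values, q = 23370 − 692(26.5) − 0.0481(102000) + 129(60.4) = 7917.4.
∂q/∂I = -0.0481.
E = (-0.0481) × (102000/7917.4) = -0.6196…

-0.62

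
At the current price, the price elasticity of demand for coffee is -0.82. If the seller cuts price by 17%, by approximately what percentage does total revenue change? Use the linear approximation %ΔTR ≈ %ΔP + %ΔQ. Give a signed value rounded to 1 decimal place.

%ΔQ ≈ Ed × %ΔP = (-0.82) × (-17%) = +13.9400%
%ΔTR ≈ %ΔP + %ΔQ = (-17%) + (+13.9400%) = -3.0600%

-3.1%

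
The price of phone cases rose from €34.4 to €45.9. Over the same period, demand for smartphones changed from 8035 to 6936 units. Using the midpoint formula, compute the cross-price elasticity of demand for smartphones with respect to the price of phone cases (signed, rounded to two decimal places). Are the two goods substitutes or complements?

%ΔQ_{smartphones} = (6936 − 8035)/avg = -1099/7485.5 = -0.146817…
%ΔP_{phone cases} = (45.9 − 34.4)/avg = 11.5/40.15 = 0.286425…
E_cross = (-1099/7485.5) / (11.5/40.15) = -0.5125…
E_cross < 0 ⇒ the goods are complements.

-0.51; complements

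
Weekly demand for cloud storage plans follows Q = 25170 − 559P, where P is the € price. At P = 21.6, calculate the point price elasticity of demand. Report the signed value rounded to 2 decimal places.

dQ/dP = −559. At P = 21.6, Q = 25170 − 559(21.6) = 13095.6.
Ed = (dQ/dP)·(P/Q) = −559 × (21.6/13095.6) = -0.9220…

-0.92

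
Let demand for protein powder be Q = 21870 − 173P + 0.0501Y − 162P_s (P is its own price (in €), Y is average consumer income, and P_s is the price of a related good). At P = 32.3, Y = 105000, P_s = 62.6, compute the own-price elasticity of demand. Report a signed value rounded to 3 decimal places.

-0.490

At the given values, Q = 21870 − 173(32.3) + 0.0501(105000) − 162(62.6) = 11401.4.
∂Q/∂P = −173.
E = (-173) × (32.3/11401.4) = -0.49010…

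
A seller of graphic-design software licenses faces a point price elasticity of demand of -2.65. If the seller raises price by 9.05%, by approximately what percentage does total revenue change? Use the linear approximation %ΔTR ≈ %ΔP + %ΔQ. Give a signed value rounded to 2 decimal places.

%ΔQ ≈ Ed × %ΔP = (-2.65) × (+9.05%) = -23.9825%
%ΔTR ≈ %ΔP + %ΔQ = (+9.05%) + (-23.9825%) = -14.9325%

-14.93%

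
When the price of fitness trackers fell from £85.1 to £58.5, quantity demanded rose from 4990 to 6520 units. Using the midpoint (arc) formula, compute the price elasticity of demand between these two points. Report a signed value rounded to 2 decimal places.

%ΔQ = (6520 − 4990) / [(4990 + 6520)/2] = 1530/5755 = 0.265855…
%ΔP = (58.5 − 85.1) / [(85.1 + 58.5)/2] = -26.6/71.8 = -0.370473…
Arc Ed = %ΔQ / %ΔP = (1530/5755) / (-26.6/71.8) = -0.7176…

-0.72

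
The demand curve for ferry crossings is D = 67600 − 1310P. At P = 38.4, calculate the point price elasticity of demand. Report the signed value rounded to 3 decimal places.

dD/dP = −1310. At P = 38.4, D = 67600 − 1310(38.4) = 17296.
Ed = (dD/dP)·(P/D) = −1310 × (38.4/17296) = -2.90841…

-2.908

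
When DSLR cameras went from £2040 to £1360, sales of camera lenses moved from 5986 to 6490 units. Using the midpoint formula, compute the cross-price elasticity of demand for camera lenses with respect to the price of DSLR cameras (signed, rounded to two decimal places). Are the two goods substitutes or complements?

-0.20; complements

%ΔQ_{camera lenses} = (6490 − 5986)/avg = 504/6238 = 0.080795…
%ΔP_{DSLR cameras} = (1360 − 2040)/avg = -680/1700 = -0.4
E_cross = (504/6238) / (-680/1700) = -0.2019…
E_cross < 0 ⇒ the goods are complements.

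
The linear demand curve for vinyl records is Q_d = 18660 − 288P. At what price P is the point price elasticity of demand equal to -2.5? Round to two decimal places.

Ed = −288P/(18660 − 288P). Set this equal to -2.5:
288P = 2.5·(18660 − 288P) ⇒ 288P(1 + 2.5) = 2.5·18660
P = 2.5·18660 / (288·3.5) = 46.2797…

46.28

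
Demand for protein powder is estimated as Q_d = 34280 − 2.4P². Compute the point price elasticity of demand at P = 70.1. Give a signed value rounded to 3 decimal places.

-1.049

dQ_d/dP = −2·2.4·P = -336.48. At P = 70.1, Q_d = 22486.376.
Ed = (dQ_d/dP)·(P/Q_d) = (-336.48) × (70.1/22486.376) = -1.04895…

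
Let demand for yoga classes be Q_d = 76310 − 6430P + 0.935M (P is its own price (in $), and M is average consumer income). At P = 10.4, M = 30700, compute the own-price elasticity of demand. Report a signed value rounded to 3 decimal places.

At the given values, Q_d = 76310 − 6430(10.4) + 0.935(30700) = 38142.5.
∂Q_d/∂P = −6430.
E = (-6430) × (10.4/38142.5) = -1.75321…

-1.753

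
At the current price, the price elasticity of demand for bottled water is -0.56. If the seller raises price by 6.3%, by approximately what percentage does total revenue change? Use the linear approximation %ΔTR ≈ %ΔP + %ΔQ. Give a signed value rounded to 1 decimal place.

+2.8%

%ΔQ ≈ Ed × %ΔP = (-0.56) × (+6.3%) = -3.5280%
%ΔTR ≈ %ΔP + %ΔQ = (+6.3%) + (-3.5280%) = +2.7720%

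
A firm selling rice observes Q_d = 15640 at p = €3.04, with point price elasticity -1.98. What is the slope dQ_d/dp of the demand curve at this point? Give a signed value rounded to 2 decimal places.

Ed = (dQ_d/dp)·(p/Q_d) ⇒ dQ_d/dp = Ed·Q_d/p = (-1.98)·15640/3.04 = -10186.5789…

-10186.58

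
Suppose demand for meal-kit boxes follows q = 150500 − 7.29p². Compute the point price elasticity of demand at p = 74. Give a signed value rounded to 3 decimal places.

-0.722

dq/dp = −2·7.29·p = -1078.92. At p = 74, q = 110579.96.
Ed = (dq/dp)·(p/q) = (-1078.92) × (74/110579.96) = -0.72201…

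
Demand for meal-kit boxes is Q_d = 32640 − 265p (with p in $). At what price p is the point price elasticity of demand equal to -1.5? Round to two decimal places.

73.90

Ed = −265p/(32640 − 265p). Set this equal to -1.5:
265p = 1.5·(32640 − 265p) ⇒ 265p(1 + 1.5) = 1.5·32640
p = 1.5·32640 / (265·2.5) = 73.9018…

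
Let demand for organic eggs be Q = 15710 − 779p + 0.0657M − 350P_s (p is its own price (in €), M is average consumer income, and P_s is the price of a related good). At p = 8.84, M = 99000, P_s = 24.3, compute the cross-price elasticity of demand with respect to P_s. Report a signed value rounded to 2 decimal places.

At the given values, Q = 15710 − 779(8.84) + 0.0657(99000) − 350(24.3) = 6822.94.
∂Q/∂P_s = -350.
E = (-350) × (24.3/6822.94) = -1.2465…

-1.25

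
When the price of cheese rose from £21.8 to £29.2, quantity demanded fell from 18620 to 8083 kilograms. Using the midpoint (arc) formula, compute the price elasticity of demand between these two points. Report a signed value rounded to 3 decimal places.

-2.720

%ΔQ = (8083 − 18620) / [(18620 + 8083)/2] = -10537/13351.5 = -0.789199…
%ΔP = (29.2 − 21.8) / [(21.8 + 29.2)/2] = 7.4/25.5 = 0.290196…
Arc Ed = %ΔQ / %ΔP = (-10537/13351.5) / (7.4/25.5) = -2.71953…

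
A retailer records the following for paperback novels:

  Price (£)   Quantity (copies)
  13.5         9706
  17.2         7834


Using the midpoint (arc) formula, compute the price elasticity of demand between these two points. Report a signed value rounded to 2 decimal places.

-0.89

%ΔQ = (7834 − 9706) / [(9706 + 7834)/2] = -1872/8770 = -0.213454…
%ΔP = (17.2 − 13.5) / [(13.5 + 17.2)/2] = 3.7/15.35 = 0.241042…
Arc Ed = %ΔQ / %ΔP = (-1872/8770) / (3.7/15.35) = -0.8855…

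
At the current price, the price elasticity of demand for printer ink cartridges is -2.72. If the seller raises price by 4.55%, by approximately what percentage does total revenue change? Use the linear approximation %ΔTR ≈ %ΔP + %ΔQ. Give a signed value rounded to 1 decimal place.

%ΔQ ≈ Ed × %ΔP = (-2.72) × (+4.55%) = -12.3760%
%ΔTR ≈ %ΔP + %ΔQ = (+4.55%) + (-12.3760%) = -7.8260%

-7.8%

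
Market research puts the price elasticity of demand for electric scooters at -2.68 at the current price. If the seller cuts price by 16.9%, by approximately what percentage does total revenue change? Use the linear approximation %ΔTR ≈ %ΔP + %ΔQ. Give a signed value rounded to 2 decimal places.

%ΔQ ≈ Ed × %ΔP = (-2.68) × (-16.9%) = +45.2920%
%ΔTR ≈ %ΔP + %ΔQ = (-16.9%) + (+45.2920%) = +28.3920%

+28.39%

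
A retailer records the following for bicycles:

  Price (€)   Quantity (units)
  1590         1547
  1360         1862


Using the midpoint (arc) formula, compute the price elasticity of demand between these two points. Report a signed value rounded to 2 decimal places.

%ΔQ = (1862 − 1547) / [(1547 + 1862)/2] = 315/1704.5 = 0.184804…
%ΔP = (1360 − 1590) / [(1590 + 1360)/2] = -230/1475 = -0.155932…
Arc Ed = %ΔQ / %ΔP = (315/1704.5) / (-230/1475) = -1.1851…

-1.19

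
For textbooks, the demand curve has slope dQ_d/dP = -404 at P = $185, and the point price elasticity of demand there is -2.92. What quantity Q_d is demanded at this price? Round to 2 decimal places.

25595.89

Ed = (dQ_d/dP)·(P/Q_d) ⇒ Q_d = (dQ_d/dP)·P/Ed = (-404)·185/(-2.92) = 25595.8904…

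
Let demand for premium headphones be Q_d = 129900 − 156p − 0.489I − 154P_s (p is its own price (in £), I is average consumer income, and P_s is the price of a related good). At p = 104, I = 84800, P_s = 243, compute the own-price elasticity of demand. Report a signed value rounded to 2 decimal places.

-0.47

At the given values, Q_d = 129900 − 156(104) − 0.489(84800) − 154(243) = 34786.8.
∂Q_d/∂p = −156.
E = (-156) × (104/34786.8) = -0.4663…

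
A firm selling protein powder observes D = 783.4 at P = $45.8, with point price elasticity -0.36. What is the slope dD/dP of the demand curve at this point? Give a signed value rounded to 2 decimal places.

Ed = (dD/dP)·(P/D) ⇒ dD/dP = Ed·D/P = (-0.36)·783.4/45.8 = -6.1577…

-6.16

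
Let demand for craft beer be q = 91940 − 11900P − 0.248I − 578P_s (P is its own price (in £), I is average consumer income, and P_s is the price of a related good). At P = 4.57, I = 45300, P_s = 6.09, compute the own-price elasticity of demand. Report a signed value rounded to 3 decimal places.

-2.385

At the given values, q = 91940 − 11900(4.57) − 0.248(45300) − 578(6.09) = 22802.58.
∂q/∂P = −11900.
E = (-11900) × (4.57/22802.58) = -2.38494…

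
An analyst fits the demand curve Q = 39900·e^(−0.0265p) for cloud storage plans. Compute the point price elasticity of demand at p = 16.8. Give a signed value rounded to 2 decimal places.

-0.45

dQ/dp = −0.0265·Q = -677.44. At p = 16.8, Q = 25563.8.
Ed = (dQ/dp)·(p/Q) = (-677.44) × (16.8/25563.8) = -0.4452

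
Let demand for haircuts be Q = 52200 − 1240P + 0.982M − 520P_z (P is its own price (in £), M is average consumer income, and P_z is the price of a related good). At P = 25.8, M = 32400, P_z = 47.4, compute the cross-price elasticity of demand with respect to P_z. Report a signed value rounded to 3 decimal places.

-0.900

At the given values, Q = 52200 − 1240(25.8) + 0.982(32400) − 520(47.4) = 27376.8.
∂Q/∂P_z = -520.
E = (-520) × (47.4/27376.8) = -0.90032…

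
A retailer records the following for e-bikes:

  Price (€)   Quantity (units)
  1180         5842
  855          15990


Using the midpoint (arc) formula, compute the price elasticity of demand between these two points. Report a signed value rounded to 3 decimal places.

-2.911

%ΔQ = (15990 − 5842) / [(5842 + 15990)/2] = 10148/10916 = 0.929644…
%ΔP = (855 − 1180) / [(1180 + 855)/2] = -325/1017.5 = -0.319410…
Arc Ed = %ΔQ / %ΔP = (10148/10916) / (-325/1017.5) = -2.91050…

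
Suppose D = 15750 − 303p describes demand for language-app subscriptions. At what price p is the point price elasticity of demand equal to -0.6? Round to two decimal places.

Ed = −303p/(15750 − 303p). Set this equal to -0.6:
303p = 0.6·(15750 − 303p) ⇒ 303p(1 + 0.6) = 0.6·15750
p = 0.6·15750 / (303·1.6) = 19.4925…

19.49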